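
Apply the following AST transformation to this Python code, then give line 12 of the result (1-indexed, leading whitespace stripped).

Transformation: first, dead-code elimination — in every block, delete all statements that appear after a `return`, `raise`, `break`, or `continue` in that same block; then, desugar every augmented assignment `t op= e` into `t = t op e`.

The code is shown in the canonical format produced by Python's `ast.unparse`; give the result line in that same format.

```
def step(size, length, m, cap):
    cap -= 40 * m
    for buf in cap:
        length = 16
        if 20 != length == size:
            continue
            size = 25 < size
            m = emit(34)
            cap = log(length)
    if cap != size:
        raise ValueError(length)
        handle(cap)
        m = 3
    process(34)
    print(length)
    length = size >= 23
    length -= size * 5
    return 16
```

length = length - size * 5

Transformed code:
def step(size, length, m, cap):
    cap = cap - 40 * m
    for buf in cap:
        length = 16
        if 20 != length == size:
            continue
    if cap != size:
        raise ValueError(length)
    process(34)
    print(length)
    length = size >= 23
    length = length - size * 5
    return 16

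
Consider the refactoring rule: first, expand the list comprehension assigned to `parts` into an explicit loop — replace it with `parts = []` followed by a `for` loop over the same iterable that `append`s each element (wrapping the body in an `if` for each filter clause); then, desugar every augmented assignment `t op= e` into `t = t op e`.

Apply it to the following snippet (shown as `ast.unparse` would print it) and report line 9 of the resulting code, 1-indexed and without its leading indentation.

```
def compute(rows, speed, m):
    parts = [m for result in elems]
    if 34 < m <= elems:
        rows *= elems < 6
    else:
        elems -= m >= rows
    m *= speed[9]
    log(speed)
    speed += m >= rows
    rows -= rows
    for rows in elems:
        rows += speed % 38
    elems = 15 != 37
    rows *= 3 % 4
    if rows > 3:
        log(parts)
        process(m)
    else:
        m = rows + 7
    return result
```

m = m * speed[9]

Transformed code:
def compute(rows, speed, m):
    parts = []
    for result in elems:
        parts.append(m)
    if 34 < m <= elems:
        rows = rows * (elems < 6)
    else:
        elems = elems - (m >= rows)
    m = m * speed[9]
    log(speed)
    speed = speed + (m >= rows)
    rows = rows - rows
    for rows in elems:
        rows = rows + speed % 38
    elems = 15 != 37
    rows = rows * (3 % 4)
    if rows > 3:
        log(parts)
        process(m)
    else:
        m = rows + 7
    return result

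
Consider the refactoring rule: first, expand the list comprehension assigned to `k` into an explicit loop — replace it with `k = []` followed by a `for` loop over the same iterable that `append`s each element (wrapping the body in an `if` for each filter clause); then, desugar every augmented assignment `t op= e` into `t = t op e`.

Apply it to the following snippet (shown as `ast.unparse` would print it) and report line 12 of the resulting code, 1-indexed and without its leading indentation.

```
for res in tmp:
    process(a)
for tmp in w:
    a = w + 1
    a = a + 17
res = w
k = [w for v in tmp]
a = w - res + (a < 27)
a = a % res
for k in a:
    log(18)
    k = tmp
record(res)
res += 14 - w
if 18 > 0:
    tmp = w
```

for k in a:

Transformed code:
for res in tmp:
    process(a)
for tmp in w:
    a = w + 1
    a = a + 17
res = w
k = []
for v in tmp:
    k.append(w)
a = w - res + (a < 27)
a = a % res
for k in a:
    log(18)
    k = tmp
record(res)
res = res + (14 - w)
if 18 > 0:
    tmp = w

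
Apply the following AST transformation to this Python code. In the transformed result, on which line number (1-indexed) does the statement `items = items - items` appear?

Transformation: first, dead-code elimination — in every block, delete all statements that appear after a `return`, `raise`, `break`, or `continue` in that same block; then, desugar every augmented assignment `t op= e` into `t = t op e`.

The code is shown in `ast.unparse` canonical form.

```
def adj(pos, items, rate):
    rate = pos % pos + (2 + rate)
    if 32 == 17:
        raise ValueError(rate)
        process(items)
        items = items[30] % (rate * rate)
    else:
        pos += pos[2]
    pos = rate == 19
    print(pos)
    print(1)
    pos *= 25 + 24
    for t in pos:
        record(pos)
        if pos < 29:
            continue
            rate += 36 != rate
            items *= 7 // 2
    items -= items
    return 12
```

Transformed code:
def adj(pos, items, rate):
    rate = pos % pos + (2 + rate)
    if 32 == 17:
        raise ValueError(rate)
    else:
        pos = pos + pos[2]
    pos = rate == 19
    print(pos)
    print(1)
    pos = pos * (25 + 24)
    for t in pos:
        record(pos)
        if pos < 29:
            continue
    items = items - items
    return 12

15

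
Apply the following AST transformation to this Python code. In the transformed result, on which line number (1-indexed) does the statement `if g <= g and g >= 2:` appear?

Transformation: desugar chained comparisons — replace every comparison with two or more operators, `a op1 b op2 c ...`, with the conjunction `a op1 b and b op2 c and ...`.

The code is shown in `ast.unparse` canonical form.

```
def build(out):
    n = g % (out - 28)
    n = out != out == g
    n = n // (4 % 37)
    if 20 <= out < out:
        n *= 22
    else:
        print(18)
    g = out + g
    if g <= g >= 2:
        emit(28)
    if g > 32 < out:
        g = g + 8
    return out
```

Transformed code:
def build(out):
    n = g % (out - 28)
    n = out != out and out == g
    n = n // (4 % 37)
    if 20 <= out and out < out:
        n *= 22
    else:
        print(18)
    g = out + g
    if g <= g and g >= 2:
        emit(28)
    if g > 32 and 32 < out:
        g = g + 8
    return out

10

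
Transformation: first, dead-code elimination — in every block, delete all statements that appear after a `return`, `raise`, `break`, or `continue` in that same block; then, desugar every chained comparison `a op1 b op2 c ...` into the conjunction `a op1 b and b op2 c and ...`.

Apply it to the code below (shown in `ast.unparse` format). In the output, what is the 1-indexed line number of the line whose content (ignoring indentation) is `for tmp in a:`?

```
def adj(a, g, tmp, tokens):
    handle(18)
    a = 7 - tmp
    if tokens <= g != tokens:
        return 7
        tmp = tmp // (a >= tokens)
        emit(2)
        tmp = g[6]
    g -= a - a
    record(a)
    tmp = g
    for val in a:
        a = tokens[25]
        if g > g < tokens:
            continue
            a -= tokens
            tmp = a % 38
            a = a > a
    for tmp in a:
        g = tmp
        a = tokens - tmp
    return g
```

Transformed code:
def adj(a, g, tmp, tokens):
    handle(18)
    a = 7 - tmp
    if tokens <= g and g != tokens:
        return 7
    g -= a - a
    record(a)
    tmp = g
    for val in a:
        a = tokens[25]
        if g > g and g < tokens:
            continue
    for tmp in a:
        g = tmp
        a = tokens - tmp
    return g

13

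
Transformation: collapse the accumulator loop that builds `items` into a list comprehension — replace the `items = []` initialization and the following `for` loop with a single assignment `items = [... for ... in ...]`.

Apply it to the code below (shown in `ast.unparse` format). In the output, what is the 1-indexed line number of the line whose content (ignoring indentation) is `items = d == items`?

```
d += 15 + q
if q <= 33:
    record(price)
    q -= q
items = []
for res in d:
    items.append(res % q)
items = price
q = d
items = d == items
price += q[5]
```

Transformed code:
d += 15 + q
if q <= 33:
    record(price)
    q -= q
items = [res % q for res in d]
items = price
q = d
items = d == items
price += q[5]

8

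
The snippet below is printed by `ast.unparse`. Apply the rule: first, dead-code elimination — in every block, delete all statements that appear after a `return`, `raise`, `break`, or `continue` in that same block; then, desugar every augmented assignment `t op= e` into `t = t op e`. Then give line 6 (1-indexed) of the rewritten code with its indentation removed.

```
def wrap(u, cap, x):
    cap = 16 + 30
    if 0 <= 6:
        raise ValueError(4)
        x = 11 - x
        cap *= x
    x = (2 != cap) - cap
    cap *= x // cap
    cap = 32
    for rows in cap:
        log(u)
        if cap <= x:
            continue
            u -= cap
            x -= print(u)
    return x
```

cap = cap * (x // cap)

Transformed code:
def wrap(u, cap, x):
    cap = 16 + 30
    if 0 <= 6:
        raise ValueError(4)
    x = (2 != cap) - cap
    cap = cap * (x // cap)
    cap = 32
    for rows in cap:
        log(u)
        if cap <= x:
            continue
    return x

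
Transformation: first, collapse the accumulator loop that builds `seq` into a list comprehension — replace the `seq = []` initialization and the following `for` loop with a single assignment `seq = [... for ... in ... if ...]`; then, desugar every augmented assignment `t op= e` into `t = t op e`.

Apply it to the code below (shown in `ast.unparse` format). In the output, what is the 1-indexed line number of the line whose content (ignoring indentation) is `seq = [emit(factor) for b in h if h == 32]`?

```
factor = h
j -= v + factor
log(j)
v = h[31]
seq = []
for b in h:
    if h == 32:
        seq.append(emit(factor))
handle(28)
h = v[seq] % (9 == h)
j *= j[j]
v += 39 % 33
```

Transformed code:
factor = h
j = j - (v + factor)
log(j)
v = h[31]
seq = [emit(factor) for b in h if h == 32]
handle(28)
h = v[seq] % (9 == h)
j = j * j[j]
v = v + 39 % 33

5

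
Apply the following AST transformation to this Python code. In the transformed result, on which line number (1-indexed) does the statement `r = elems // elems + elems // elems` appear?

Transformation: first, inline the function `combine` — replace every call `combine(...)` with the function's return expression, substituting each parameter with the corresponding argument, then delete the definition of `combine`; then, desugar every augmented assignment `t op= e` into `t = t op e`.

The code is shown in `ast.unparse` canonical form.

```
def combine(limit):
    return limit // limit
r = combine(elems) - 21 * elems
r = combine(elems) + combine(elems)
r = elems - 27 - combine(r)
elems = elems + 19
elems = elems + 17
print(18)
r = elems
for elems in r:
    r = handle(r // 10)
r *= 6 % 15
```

Transformed code:
r = elems // elems - 21 * elems
r = elems // elems + elems // elems
r = elems - 27 - r // r
elems = elems + 19
elems = elems + 17
print(18)
r = elems
for elems in r:
    r = handle(r // 10)
r = r * (6 % 15)

2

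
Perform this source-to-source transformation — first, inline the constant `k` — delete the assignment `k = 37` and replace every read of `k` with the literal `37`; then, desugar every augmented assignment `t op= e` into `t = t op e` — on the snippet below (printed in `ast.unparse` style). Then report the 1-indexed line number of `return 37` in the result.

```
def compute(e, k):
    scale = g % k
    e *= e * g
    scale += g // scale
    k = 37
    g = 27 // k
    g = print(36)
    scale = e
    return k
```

8

Transformed code:
def compute(e, k):
    scale = g % 37
    e = e * (e * g)
    scale = scale + g // scale
    g = 27 // 37
    g = print(36)
    scale = e
    return 37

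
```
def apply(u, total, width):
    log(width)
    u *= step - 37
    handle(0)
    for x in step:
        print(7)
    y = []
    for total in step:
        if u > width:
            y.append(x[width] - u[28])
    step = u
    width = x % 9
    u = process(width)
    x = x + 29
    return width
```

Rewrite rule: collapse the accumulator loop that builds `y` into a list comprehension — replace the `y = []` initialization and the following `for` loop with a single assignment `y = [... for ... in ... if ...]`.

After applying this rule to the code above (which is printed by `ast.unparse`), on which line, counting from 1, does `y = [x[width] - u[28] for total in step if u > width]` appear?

7

Transformed code:
def apply(u, total, width):
    log(width)
    u *= step - 37
    handle(0)
    for x in step:
        print(7)
    y = [x[width] - u[28] for total in step if u > width]
    step = u
    width = x % 9
    u = process(width)
    x = x + 29
    return width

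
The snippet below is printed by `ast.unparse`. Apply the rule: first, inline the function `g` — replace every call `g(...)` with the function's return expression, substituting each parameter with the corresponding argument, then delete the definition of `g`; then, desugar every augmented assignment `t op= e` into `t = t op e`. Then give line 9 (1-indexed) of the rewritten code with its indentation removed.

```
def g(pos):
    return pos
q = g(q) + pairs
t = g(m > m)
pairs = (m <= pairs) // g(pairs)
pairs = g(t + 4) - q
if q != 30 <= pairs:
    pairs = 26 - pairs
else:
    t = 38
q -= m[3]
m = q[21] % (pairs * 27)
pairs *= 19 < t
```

Transformed code:
q = q + pairs
t = m > m
pairs = (m <= pairs) // pairs
pairs = t + 4 - q
if q != 30 <= pairs:
    pairs = 26 - pairs
else:
    t = 38
q = q - m[3]
m = q[21] % (pairs * 27)
pairs = pairs * (19 < t)

q = q - m[3]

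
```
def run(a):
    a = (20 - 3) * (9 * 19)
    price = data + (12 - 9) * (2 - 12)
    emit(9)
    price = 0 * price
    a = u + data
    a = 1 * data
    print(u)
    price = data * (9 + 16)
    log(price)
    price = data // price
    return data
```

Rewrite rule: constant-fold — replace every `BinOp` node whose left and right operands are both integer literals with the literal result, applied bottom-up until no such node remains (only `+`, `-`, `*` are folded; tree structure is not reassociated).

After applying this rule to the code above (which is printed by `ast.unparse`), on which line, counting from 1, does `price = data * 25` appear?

9

Transformed code:
def run(a):
    a = 2907
    price = data + -30
    emit(9)
    price = 0 * price
    a = u + data
    a = 1 * data
    print(u)
    price = data * 25
    log(price)
    price = data // price
    return data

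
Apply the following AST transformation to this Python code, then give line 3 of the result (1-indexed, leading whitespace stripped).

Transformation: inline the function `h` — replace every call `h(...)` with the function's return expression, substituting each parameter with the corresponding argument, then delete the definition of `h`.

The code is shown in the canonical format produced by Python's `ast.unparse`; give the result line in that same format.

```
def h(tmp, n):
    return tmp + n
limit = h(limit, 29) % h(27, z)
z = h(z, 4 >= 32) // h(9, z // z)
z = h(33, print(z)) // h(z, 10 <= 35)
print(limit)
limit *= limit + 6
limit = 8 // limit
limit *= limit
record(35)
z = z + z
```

Transformed code:
limit = (limit + 29) % (27 + z)
z = (z + (4 >= 32)) // (9 + z // z)
z = (33 + print(z)) // (z + (10 <= 35))
print(limit)
limit *= limit + 6
limit = 8 // limit
limit *= limit
record(35)
z = z + z

z = (33 + print(z)) // (z + (10 <= 35))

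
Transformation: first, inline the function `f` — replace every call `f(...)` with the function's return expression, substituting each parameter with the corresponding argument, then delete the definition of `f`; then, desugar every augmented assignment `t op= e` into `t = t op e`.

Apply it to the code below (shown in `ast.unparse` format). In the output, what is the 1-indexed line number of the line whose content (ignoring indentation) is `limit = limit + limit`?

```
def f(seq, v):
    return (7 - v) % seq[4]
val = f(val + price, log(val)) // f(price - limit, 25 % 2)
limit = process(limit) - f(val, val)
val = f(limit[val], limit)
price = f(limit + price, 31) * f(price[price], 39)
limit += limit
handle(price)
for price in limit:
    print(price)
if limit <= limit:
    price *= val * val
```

Transformed code:
val = (7 - log(val)) % (val + price)[4] // ((7 - 25 % 2) % (price - limit)[4])
limit = process(limit) - (7 - val) % val[4]
val = (7 - limit) % limit[val][4]
price = (7 - 31) % (limit + price)[4] * ((7 - 39) % price[price][4])
limit = limit + limit
handle(price)
for price in limit:
    print(price)
if limit <= limit:
    price = price * (val * val)

5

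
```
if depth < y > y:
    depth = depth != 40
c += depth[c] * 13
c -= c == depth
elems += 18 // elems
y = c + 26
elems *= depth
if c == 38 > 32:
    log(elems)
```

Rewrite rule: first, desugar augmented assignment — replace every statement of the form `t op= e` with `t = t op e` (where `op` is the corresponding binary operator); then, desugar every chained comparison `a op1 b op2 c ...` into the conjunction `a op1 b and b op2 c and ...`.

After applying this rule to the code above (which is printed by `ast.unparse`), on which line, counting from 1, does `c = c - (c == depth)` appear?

4

Transformed code:
if depth < y and y > y:
    depth = depth != 40
c = c + depth[c] * 13
c = c - (c == depth)
elems = elems + 18 // elems
y = c + 26
elems = elems * depth
if c == 38 and 38 > 32:
    log(elems)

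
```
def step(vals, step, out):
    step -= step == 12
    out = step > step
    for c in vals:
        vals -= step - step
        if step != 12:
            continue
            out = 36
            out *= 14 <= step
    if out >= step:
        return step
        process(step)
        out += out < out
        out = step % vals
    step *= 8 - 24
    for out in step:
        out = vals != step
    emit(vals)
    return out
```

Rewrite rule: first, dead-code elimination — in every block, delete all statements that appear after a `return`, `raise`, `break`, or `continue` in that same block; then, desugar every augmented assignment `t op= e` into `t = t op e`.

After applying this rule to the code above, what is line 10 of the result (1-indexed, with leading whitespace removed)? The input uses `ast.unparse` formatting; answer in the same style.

step = step * (8 - 24)

Transformed code:
def step(vals, step, out):
    step = step - (step == 12)
    out = step > step
    for c in vals:
        vals = vals - (step - step)
        if step != 12:
            continue
    if out >= step:
        return step
    step = step * (8 - 24)
    for out in step:
        out = vals != step
    emit(vals)
    return out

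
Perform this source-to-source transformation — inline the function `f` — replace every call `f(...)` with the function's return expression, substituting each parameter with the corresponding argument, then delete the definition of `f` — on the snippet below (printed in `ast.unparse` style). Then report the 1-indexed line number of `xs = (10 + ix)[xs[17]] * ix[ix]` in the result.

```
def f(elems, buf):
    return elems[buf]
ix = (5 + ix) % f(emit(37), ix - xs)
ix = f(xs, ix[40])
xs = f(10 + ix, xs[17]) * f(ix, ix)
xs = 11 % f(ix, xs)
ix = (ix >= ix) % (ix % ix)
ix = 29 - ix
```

3

Transformed code:
ix = (5 + ix) % emit(37)[ix - xs]
ix = xs[ix[40]]
xs = (10 + ix)[xs[17]] * ix[ix]
xs = 11 % ix[xs]
ix = (ix >= ix) % (ix % ix)
ix = 29 - ix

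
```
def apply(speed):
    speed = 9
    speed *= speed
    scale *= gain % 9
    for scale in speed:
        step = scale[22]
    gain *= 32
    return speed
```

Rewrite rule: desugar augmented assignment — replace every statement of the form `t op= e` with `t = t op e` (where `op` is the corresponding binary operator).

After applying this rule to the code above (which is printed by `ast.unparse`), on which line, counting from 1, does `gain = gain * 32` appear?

Transformed code:
def apply(speed):
    speed = 9
    speed = speed * speed
    scale = scale * (gain % 9)
    for scale in speed:
        step = scale[22]
    gain = gain * 32
    return speed

7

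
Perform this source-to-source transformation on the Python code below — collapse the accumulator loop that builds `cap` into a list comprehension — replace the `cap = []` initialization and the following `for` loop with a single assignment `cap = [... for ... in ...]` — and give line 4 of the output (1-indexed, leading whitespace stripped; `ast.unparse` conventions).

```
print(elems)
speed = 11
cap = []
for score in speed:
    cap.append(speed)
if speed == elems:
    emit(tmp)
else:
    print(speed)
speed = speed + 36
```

Transformed code:
print(elems)
speed = 11
cap = [speed for score in speed]
if speed == elems:
    emit(tmp)
else:
    print(speed)
speed = speed + 36

if speed == elems:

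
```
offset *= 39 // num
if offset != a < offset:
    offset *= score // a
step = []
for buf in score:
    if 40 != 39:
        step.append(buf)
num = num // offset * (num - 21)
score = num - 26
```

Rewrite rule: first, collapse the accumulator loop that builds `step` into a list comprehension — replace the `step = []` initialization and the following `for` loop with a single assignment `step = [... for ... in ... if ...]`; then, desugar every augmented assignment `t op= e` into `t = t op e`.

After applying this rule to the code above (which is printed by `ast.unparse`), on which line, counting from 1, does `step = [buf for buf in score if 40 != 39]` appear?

Transformed code:
offset = offset * (39 // num)
if offset != a < offset:
    offset = offset * (score // a)
step = [buf for buf in score if 40 != 39]
num = num // offset * (num - 21)
score = num - 26

4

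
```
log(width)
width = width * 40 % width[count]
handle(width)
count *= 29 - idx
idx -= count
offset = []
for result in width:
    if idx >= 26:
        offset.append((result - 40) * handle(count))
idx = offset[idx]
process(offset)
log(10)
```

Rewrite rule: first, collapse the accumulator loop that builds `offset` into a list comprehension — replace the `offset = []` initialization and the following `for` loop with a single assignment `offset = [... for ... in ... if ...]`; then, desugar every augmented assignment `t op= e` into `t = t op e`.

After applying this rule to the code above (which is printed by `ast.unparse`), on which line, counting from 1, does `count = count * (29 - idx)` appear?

4

Transformed code:
log(width)
width = width * 40 % width[count]
handle(width)
count = count * (29 - idx)
idx = idx - count
offset = [(result - 40) * handle(count) for result in width if idx >= 26]
idx = offset[idx]
process(offset)
log(10)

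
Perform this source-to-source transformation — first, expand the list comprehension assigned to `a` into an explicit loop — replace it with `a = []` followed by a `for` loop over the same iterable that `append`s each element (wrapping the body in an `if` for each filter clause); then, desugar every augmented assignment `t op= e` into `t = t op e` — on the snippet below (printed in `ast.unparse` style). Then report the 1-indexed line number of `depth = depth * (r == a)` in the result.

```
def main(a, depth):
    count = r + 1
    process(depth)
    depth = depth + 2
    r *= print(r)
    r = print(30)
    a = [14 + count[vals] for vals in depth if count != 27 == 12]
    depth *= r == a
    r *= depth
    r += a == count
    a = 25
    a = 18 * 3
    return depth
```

11

Transformed code:
def main(a, depth):
    count = r + 1
    process(depth)
    depth = depth + 2
    r = r * print(r)
    r = print(30)
    a = []
    for vals in depth:
        if count != 27 == 12:
            a.append(14 + count[vals])
    depth = depth * (r == a)
    r = r * depth
    r = r + (a == count)
    a = 25
    a = 18 * 3
    return depth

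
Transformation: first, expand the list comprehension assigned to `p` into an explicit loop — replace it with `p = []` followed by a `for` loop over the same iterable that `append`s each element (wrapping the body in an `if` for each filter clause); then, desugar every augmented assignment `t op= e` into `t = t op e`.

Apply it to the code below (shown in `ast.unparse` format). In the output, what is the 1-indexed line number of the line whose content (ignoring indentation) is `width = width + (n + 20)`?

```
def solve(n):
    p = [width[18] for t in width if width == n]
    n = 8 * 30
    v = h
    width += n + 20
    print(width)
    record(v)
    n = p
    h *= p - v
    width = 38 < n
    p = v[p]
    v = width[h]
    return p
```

8

Transformed code:
def solve(n):
    p = []
    for t in width:
        if width == n:
            p.append(width[18])
    n = 8 * 30
    v = h
    width = width + (n + 20)
    print(width)
    record(v)
    n = p
    h = h * (p - v)
    width = 38 < n
    p = v[p]
    v = width[h]
    return p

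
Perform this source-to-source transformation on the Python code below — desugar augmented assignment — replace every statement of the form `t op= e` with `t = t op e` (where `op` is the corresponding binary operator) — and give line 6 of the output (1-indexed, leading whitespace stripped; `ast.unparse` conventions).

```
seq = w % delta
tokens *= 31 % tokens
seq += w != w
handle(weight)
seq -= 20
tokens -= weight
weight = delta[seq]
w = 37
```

tokens = tokens - weight

Transformed code:
seq = w % delta
tokens = tokens * (31 % tokens)
seq = seq + (w != w)
handle(weight)
seq = seq - 20
tokens = tokens - weight
weight = delta[seq]
w = 37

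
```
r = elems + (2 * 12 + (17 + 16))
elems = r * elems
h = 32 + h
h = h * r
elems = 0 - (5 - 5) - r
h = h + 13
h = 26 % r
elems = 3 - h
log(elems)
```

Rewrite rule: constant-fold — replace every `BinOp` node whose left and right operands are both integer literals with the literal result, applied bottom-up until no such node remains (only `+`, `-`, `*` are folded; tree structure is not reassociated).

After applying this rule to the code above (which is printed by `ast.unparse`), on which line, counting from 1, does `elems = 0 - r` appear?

Transformed code:
r = elems + 57
elems = r * elems
h = 32 + h
h = h * r
elems = 0 - r
h = h + 13
h = 26 % r
elems = 3 - h
log(elems)

5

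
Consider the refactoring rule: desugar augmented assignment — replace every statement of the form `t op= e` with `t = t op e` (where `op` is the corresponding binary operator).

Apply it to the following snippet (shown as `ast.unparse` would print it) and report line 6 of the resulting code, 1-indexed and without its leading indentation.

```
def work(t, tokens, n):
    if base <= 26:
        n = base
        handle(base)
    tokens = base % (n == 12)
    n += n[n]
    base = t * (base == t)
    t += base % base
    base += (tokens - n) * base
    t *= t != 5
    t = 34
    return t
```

Transformed code:
def work(t, tokens, n):
    if base <= 26:
        n = base
        handle(base)
    tokens = base % (n == 12)
    n = n + n[n]
    base = t * (base == t)
    t = t + base % base
    base = base + (tokens - n) * base
    t = t * (t != 5)
    t = 34
    return t

n = n + n[n]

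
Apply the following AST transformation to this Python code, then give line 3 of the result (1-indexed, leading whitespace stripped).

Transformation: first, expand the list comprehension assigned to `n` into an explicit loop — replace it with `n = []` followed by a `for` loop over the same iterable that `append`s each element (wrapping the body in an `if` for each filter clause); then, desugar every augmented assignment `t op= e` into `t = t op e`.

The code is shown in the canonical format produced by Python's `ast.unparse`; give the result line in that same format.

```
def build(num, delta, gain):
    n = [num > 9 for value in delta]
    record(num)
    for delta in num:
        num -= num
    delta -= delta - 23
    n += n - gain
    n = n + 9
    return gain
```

for value in delta:

Transformed code:
def build(num, delta, gain):
    n = []
    for value in delta:
        n.append(num > 9)
    record(num)
    for delta in num:
        num = num - num
    delta = delta - (delta - 23)
    n = n + (n - gain)
    n = n + 9
    return gain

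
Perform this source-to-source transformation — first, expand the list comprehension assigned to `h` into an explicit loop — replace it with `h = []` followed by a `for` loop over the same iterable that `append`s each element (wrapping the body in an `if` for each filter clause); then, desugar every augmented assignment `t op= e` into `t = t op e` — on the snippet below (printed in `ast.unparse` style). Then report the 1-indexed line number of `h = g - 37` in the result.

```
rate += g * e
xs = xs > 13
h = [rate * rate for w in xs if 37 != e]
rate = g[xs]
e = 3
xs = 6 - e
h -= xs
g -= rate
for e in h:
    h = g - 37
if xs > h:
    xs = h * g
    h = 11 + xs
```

13

Transformed code:
rate = rate + g * e
xs = xs > 13
h = []
for w in xs:
    if 37 != e:
        h.append(rate * rate)
rate = g[xs]
e = 3
xs = 6 - e
h = h - xs
g = g - rate
for e in h:
    h = g - 37
if xs > h:
    xs = h * g
    h = 11 + xs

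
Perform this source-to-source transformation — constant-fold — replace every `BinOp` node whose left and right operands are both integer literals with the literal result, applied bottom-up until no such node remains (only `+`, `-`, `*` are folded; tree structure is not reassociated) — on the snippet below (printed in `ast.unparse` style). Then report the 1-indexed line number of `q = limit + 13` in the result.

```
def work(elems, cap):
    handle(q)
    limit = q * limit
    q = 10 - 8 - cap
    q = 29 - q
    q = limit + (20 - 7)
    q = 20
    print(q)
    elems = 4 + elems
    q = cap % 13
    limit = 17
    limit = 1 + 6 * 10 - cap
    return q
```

Transformed code:
def work(elems, cap):
    handle(q)
    limit = q * limit
    q = 2 - cap
    q = 29 - q
    q = limit + 13
    q = 20
    print(q)
    elems = 4 + elems
    q = cap % 13
    limit = 17
    limit = 61 - cap
    return q

6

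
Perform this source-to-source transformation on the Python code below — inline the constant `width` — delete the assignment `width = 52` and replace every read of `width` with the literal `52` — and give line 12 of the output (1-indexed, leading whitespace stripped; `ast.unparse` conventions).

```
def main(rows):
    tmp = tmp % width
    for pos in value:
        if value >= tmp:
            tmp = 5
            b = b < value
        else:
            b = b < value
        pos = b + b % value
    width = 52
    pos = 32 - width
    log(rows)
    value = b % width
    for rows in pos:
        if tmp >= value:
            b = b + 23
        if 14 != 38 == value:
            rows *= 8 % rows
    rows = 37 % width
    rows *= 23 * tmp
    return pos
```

Transformed code:
def main(rows):
    tmp = tmp % 52
    for pos in value:
        if value >= tmp:
            tmp = 5
            b = b < value
        else:
            b = b < value
        pos = b + b % value
    pos = 32 - 52
    log(rows)
    value = b % 52
    for rows in pos:
        if tmp >= value:
            b = b + 23
        if 14 != 38 == value:
            rows *= 8 % rows
    rows = 37 % 52
    rows *= 23 * tmp
    return pos

value = b % 52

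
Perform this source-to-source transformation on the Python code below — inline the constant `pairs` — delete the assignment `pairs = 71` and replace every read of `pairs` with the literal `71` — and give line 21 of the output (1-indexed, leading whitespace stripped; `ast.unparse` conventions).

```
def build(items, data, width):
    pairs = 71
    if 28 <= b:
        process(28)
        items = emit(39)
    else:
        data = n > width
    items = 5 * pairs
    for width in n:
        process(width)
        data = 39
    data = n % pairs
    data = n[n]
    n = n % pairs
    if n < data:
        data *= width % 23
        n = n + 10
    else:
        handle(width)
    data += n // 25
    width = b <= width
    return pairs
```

Transformed code:
def build(items, data, width):
    if 28 <= b:
        process(28)
        items = emit(39)
    else:
        data = n > width
    items = 5 * 71
    for width in n:
        process(width)
        data = 39
    data = n % 71
    data = n[n]
    n = n % 71
    if n < data:
        data *= width % 23
        n = n + 10
    else:
        handle(width)
    data += n // 25
    width = b <= width
    return 71

return 71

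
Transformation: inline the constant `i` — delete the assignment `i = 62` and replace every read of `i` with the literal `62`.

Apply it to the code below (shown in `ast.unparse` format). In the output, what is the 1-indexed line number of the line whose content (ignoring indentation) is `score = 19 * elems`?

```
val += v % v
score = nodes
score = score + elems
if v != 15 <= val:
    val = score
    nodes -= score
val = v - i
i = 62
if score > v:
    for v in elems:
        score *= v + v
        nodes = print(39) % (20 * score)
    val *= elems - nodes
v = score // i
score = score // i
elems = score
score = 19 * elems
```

Transformed code:
val += v % v
score = nodes
score = score + elems
if v != 15 <= val:
    val = score
    nodes -= score
val = v - 62
if score > v:
    for v in elems:
        score *= v + v
        nodes = print(39) % (20 * score)
    val *= elems - nodes
v = score // 62
score = score // 62
elems = score
score = 19 * elems

16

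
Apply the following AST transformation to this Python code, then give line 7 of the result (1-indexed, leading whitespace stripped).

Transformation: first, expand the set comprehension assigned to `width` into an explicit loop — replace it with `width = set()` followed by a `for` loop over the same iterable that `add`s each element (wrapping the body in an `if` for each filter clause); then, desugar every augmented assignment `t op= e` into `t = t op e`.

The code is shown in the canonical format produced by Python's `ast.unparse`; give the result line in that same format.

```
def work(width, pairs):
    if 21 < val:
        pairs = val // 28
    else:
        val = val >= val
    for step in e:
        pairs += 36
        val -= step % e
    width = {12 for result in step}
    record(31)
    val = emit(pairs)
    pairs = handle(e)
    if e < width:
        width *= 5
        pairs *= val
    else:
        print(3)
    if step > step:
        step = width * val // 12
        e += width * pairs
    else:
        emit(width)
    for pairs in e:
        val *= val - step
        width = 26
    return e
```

pairs = pairs + 36

Transformed code:
def work(width, pairs):
    if 21 < val:
        pairs = val // 28
    else:
        val = val >= val
    for step in e:
        pairs = pairs + 36
        val = val - step % e
    width = set()
    for result in step:
        width.add(12)
    record(31)
    val = emit(pairs)
    pairs = handle(e)
    if e < width:
        width = width * 5
        pairs = pairs * val
    else:
        print(3)
    if step > step:
        step = width * val // 12
        e = e + width * pairs
    else:
        emit(width)
    for pairs in e:
        val = val * (val - step)
        width = 26
    return e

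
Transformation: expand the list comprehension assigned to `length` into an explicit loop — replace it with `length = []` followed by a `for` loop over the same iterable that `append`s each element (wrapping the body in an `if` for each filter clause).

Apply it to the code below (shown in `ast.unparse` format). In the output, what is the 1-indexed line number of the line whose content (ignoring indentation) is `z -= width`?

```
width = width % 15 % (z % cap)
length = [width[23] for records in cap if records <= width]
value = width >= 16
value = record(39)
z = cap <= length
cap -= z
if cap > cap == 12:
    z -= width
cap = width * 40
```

11

Transformed code:
width = width % 15 % (z % cap)
length = []
for records in cap:
    if records <= width:
        length.append(width[23])
value = width >= 16
value = record(39)
z = cap <= length
cap -= z
if cap > cap == 12:
    z -= width
cap = width * 40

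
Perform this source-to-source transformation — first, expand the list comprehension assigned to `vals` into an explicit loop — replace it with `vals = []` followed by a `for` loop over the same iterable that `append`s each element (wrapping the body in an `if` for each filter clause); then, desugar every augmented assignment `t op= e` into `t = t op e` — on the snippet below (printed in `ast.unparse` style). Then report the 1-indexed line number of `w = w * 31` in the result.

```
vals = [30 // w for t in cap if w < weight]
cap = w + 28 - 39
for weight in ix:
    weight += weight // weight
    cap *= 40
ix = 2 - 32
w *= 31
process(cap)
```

Transformed code:
vals = []
for t in cap:
    if w < weight:
        vals.append(30 // w)
cap = w + 28 - 39
for weight in ix:
    weight = weight + weight // weight
    cap = cap * 40
ix = 2 - 32
w = w * 31
process(cap)

10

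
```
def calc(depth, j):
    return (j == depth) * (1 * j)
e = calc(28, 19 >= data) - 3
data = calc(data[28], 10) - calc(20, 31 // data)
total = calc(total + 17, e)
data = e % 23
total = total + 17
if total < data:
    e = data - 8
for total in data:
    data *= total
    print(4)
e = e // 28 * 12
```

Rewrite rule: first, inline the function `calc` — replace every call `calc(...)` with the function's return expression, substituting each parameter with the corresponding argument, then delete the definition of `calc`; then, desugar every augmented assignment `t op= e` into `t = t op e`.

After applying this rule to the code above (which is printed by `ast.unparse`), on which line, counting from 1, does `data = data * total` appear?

9

Transformed code:
e = ((19 >= data) == 28) * (1 * (19 >= data)) - 3
data = (10 == data[28]) * (1 * 10) - (31 // data == 20) * (1 * (31 // data))
total = (e == total + 17) * (1 * e)
data = e % 23
total = total + 17
if total < data:
    e = data - 8
for total in data:
    data = data * total
    print(4)
e = e // 28 * 12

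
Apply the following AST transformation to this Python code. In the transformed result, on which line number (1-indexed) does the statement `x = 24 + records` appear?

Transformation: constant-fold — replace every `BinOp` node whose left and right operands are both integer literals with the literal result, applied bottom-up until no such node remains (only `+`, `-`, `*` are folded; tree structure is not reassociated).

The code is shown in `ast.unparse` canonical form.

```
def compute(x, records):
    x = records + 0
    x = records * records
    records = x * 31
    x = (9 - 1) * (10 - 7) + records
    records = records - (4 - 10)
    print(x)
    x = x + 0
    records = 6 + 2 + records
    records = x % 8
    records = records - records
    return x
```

5

Transformed code:
def compute(x, records):
    x = records + 0
    x = records * records
    records = x * 31
    x = 24 + records
    records = records - -6
    print(x)
    x = x + 0
    records = 8 + records
    records = x % 8
    records = records - records
    return x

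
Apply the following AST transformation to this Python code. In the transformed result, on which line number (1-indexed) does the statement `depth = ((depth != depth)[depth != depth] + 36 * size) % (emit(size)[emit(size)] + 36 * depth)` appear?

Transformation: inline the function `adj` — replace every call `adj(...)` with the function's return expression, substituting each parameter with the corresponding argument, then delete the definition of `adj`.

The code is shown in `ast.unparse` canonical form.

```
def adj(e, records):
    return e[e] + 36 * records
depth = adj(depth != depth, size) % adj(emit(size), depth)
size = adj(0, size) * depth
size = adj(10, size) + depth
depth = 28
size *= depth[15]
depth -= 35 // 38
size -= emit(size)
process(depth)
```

1

Transformed code:
depth = ((depth != depth)[depth != depth] + 36 * size) % (emit(size)[emit(size)] + 36 * depth)
size = (0[0] + 36 * size) * depth
size = 10[10] + 36 * size + depth
depth = 28
size *= depth[15]
depth -= 35 // 38
size -= emit(size)
process(depth)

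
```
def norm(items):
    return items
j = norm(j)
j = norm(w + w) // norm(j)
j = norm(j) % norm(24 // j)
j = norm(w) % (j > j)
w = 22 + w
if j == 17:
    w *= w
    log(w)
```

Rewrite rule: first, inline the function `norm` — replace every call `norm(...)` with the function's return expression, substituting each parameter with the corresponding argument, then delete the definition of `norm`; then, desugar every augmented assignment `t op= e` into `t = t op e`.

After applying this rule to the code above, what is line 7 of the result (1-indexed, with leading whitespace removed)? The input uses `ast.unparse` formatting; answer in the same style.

Transformed code:
j = j
j = (w + w) // j
j = j % (24 // j)
j = w % (j > j)
w = 22 + w
if j == 17:
    w = w * w
    log(w)

w = w * w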